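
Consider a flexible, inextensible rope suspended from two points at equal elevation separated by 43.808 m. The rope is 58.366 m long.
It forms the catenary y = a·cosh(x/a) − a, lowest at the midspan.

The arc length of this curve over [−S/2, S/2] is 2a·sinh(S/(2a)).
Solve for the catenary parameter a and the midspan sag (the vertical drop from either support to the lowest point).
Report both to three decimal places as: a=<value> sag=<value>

a=16.233 sag=17.161

seed: a₀ = √(S³/(24(L−S))) = √(43.808³/(24·14.558)) = 15.512209
iter 1: u=1.412049  f(a)=+1.522e+00  f'(a)=-2.279e+00  a ← 15.512209 − (+1.522e+00/-2.279e+00) = 16.180166
iter 2: u=1.353756  f(a)=+1.038e-01  f'(a)=-1.978e+00  a ← 16.180166 − (+1.038e-01/-1.978e+00) = 16.232674
iter 3: u=1.349377  f(a)=+5.615e-04  f'(a)=-1.956e+00  a ← 16.232674 − (+5.615e-04/-1.956e+00) = 16.232961
iter 4: u=1.349353  f(a)=+1.661e-08  f'(a)=-1.956e+00  a ← 16.232961 − (+1.661e-08/-1.956e+00) = 16.232961
iter 5: u=1.349353  f(a)=+0.000e+00  f'(a)=-1.956e+00  a ← 16.232961 − (+0.000e+00/-1.956e+00) = 16.232961
converged: |Δa| < 1e-12 after 5 iterations
sag = a·(cosh(S/(2a)) − 1) = 16.232961·(cosh(1.349353) − 1) = 17.160998
T_max/T_min = cosh(S/(2a)) = 2.057170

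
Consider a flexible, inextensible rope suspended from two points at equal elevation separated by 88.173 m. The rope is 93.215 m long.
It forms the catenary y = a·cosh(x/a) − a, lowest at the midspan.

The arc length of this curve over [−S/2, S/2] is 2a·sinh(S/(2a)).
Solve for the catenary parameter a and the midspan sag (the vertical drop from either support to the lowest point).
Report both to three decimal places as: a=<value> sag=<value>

seed: a₀ = √(S³/(24(L−S))) = √(88.173³/(24·5.042)) = 75.265575
iter 1: u=0.585746  f(a)=+8.721e-02  f'(a)=-1.386e-01  a ← 75.265575 − (+8.721e-02/-1.386e-01) = 75.894613
iter 2: u=0.580891  f(a)=+1.105e-03  f'(a)=-1.351e-01  a ← 75.894613 − (+1.105e-03/-1.351e-01) = 75.902792
iter 3: u=0.580828  f(a)=+1.826e-07  f'(a)=-1.351e-01  a ← 75.902792 − (+1.826e-07/-1.351e-01) = 75.902794
iter 4: u=0.580828  f(a)=-1.421e-14  f'(a)=-1.351e-01  a ← 75.902794 − (-1.421e-14/-1.351e-01) = 75.902794
converged: |Δa| < 1e-12 after 4 iterations
sag = a·(cosh(S/(2a)) − 1) = 75.902794·(cosh(0.580828) − 1) = 13.167365
T_max/T_min = cosh(S/(2a)) = 1.173477

a=75.903 sag=13.167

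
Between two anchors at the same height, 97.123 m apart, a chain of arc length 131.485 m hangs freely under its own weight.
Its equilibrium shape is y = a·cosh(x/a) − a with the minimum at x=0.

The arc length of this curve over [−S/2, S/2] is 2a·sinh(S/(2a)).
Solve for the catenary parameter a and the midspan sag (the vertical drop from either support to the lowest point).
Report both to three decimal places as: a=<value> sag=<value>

seed: a₀ = √(S³/(24(L−S))) = √(97.123³/(24·34.362)) = 33.330229
iter 1: u=1.456981  f(a)=+3.837e+00  f'(a)=-2.534e+00  a ← 33.330229 − (+3.837e+00/-2.534e+00) = 34.844375
iter 2: u=1.393668  f(a)=+2.770e-01  f'(a)=-2.180e+00  a ← 34.844375 − (+2.770e-01/-2.180e+00) = 34.971401
iter 3: u=1.388606  f(a)=+1.691e-03  f'(a)=-2.154e+00  a ← 34.971401 − (+1.691e-03/-2.154e+00) = 34.972186
iter 4: u=1.388575  f(a)=+6.391e-08  f'(a)=-2.154e+00  a ← 34.972186 − (+6.391e-08/-2.154e+00) = 34.972186
iter 5: u=1.388575  f(a)=+0.000e+00  f'(a)=-2.154e+00  a ← 34.972186 − (+0.000e+00/-2.154e+00) = 34.972186
converged: |Δa| < 1e-12 after 5 iterations
sag = a·(cosh(S/(2a)) − 1) = 34.972186·(cosh(1.388575) − 1) = 39.493444
T_max/T_min = cosh(S/(2a)) = 2.129282

a=34.972 sag=39.493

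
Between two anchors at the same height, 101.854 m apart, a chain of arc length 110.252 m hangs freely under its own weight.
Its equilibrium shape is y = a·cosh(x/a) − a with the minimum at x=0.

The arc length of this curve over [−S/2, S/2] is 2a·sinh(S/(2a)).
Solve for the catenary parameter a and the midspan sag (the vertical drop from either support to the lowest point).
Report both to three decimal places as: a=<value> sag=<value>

seed: a₀ = √(S³/(24(L−S))) = √(101.854³/(24·8.398)) = 72.405837
iter 1: u=0.703355  f(a)=+2.102e-01  f'(a)=-2.437e-01  a ← 72.405837 − (+2.102e-01/-2.437e-01) = 73.268513
iter 2: u=0.695073  f(a)=+3.816e-03  f'(a)=-2.349e-01  a ← 73.268513 − (+3.816e-03/-2.349e-01) = 73.284758
iter 3: u=0.694919  f(a)=+1.309e-06  f'(a)=-2.347e-01  a ← 73.284758 − (+1.309e-06/-2.347e-01) = 73.284764
iter 4: u=0.694919  f(a)=+1.563e-13  f'(a)=-2.347e-01  a ← 73.284764 − (+1.563e-13/-2.347e-01) = 73.284764
converged: |Δa| < 1e-12 after 4 iterations
sag = a·(cosh(S/(2a)) − 1) = 73.284764·(cosh(0.694919) − 1) = 18.418739
T_max/T_min = cosh(S/(2a)) = 1.251331

a=73.285 sag=18.419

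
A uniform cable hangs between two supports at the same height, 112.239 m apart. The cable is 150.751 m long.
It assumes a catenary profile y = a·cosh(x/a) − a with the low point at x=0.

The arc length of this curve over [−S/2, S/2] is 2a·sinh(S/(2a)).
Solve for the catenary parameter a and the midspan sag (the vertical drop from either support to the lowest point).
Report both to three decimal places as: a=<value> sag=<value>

a=40.985 sag=44.813

seed: a₀ = √(S³/(24(L−S))) = √(112.239³/(24·38.512)) = 39.112180
iter 1: u=1.434834  f(a)=+4.164e+00  f'(a)=-2.406e+00  a ← 39.112180 − (+4.164e+00/-2.406e+00) = 40.843189
iter 2: u=1.374023  f(a)=+2.924e-01  f'(a)=-2.079e+00  a ← 40.843189 − (+2.924e-01/-2.079e+00) = 40.983860
iter 3: u=1.369307  f(a)=+1.683e-03  f'(a)=-2.055e+00  a ← 40.983860 − (+1.683e-03/-2.055e+00) = 40.984679
iter 4: u=1.369280  f(a)=+5.641e-08  f'(a)=-2.055e+00  a ← 40.984679 − (+5.641e-08/-2.055e+00) = 40.984679
iter 5: u=1.369280  f(a)=-2.842e-14  f'(a)=-2.055e+00  a ← 40.984679 − (-2.842e-14/-2.055e+00) = 40.984679
converged: |Δa| < 1e-12 after 5 iterations
sag = a·(cosh(S/(2a)) − 1) = 40.984679·(cosh(1.369280) − 1) = 44.812815
T_max/T_min = cosh(S/(2a)) = 2.093404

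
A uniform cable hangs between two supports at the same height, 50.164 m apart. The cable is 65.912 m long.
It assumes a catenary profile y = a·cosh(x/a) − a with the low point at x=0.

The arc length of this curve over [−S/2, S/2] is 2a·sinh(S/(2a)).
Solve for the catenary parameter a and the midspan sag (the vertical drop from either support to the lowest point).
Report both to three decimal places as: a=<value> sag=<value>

seed: a₀ = √(S³/(24(L−S))) = √(50.164³/(24·15.748)) = 18.275527
iter 1: u=1.372436  f(a)=+1.551e+00  f'(a)=-2.071e+00  a ← 18.275527 − (+1.551e+00/-2.071e+00) = 19.024776
iter 2: u=1.318386  f(a)=+1.005e-01  f'(a)=-1.810e+00  a ← 19.024776 − (+1.005e-01/-1.810e+00) = 19.080298
iter 3: u=1.314550  f(a)=+4.865e-04  f'(a)=-1.793e+00  a ← 19.080298 − (+4.865e-04/-1.793e+00) = 19.080569
iter 4: u=1.314531  f(a)=+1.152e-08  f'(a)=-1.793e+00  a ← 19.080569 − (+1.152e-08/-1.793e+00) = 19.080569
iter 5: u=1.314531  f(a)=-1.421e-14  f'(a)=-1.793e+00  a ← 19.080569 − (-1.421e-14/-1.793e+00) = 19.080569
converged: |Δa| < 1e-12 after 5 iterations
sag = a·(cosh(S/(2a)) − 1) = 19.080569·(cosh(1.314531) − 1) = 19.000477
T_max/T_min = cosh(S/(2a)) = 1.995802

a=19.081 sag=19.000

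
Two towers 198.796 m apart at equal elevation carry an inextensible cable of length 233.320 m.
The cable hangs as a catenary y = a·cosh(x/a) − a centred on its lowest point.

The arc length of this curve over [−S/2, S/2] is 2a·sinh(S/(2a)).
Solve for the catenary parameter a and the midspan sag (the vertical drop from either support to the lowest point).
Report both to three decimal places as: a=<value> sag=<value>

a=99.816 sag=53.718

seed: a₀ = √(S³/(24(L−S))) = √(198.796³/(24·34.524)) = 97.374511
iter 1: u=1.020780  f(a)=+1.844e+00  f'(a)=-7.858e-01  a ← 97.374511 − (+1.844e+00/-7.858e-01) = 99.721154
iter 2: u=0.996759  f(a)=+6.876e-02  f'(a)=-7.282e-01  a ← 99.721154 − (+6.876e-02/-7.282e-01) = 99.815585
iter 3: u=0.995816  f(a)=+1.038e-04  f'(a)=-7.260e-01  a ← 99.815585 − (+1.038e-04/-7.260e-01) = 99.815728
iter 4: u=0.995815  f(a)=+2.375e-10  f'(a)=-7.260e-01  a ← 99.815728 − (+2.375e-10/-7.260e-01) = 99.815728
iter 5: u=0.995815  f(a)=-2.842e-14  f'(a)=-7.260e-01  a ← 99.815728 − (-2.842e-14/-7.260e-01) = 99.815728
converged: |Δa| < 1e-12 after 5 iterations
sag = a·(cosh(S/(2a)) − 1) = 99.815728·(cosh(0.995815) − 1) = 53.718422
T_max/T_min = cosh(S/(2a)) = 1.538176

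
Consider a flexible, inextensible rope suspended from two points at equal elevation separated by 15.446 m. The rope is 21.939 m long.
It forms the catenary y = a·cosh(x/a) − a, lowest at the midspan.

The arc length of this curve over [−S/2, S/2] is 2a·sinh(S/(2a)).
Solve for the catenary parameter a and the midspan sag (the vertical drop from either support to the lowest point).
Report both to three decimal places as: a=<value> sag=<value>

a=5.144 sag=6.972

seed: a₀ = √(S³/(24(L−S))) = √(15.446³/(24·6.493)) = 4.862904
iter 1: u=1.588146  f(a)=+8.698e-01  f'(a)=-3.408e+00  a ← 4.862904 − (+8.698e-01/-3.408e+00) = 5.118153
iter 2: u=1.508943  f(a)=+7.317e-02  f'(a)=-2.856e+00  a ← 5.118153 − (+7.317e-02/-2.856e+00) = 5.143771
iter 3: u=1.501428  f(a)=+6.230e-04  f'(a)=-2.808e+00  a ← 5.143771 − (+6.230e-04/-2.808e+00) = 5.143993
iter 4: u=1.501363  f(a)=+4.601e-08  f'(a)=-2.807e+00  a ← 5.143993 − (+4.601e-08/-2.807e+00) = 5.143993
iter 5: u=1.501363  f(a)=-3.553e-15  f'(a)=-2.807e+00  a ← 5.143993 − (-3.553e-15/-2.807e+00) = 5.143993
converged: |Δa| < 1e-12 after 5 iterations
sag = a·(cosh(S/(2a)) − 1) = 5.143993·(cosh(1.501363) − 1) = 6.971724
T_max/T_min = cosh(S/(2a)) = 2.355314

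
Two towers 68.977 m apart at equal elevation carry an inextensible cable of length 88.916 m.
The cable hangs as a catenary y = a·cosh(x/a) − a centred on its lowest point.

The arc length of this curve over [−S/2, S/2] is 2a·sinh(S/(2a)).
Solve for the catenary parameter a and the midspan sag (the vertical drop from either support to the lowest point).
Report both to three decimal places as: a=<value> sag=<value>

a=27.255 sag=24.892

seed: a₀ = √(S³/(24(L−S))) = √(68.977³/(24·19.939)) = 26.187808
iter 1: u=1.316968  f(a)=+1.802e+00  f'(a)=-1.804e+00  a ← 26.187808 − (+1.802e+00/-1.804e+00) = 27.186971
iter 2: u=1.268567  f(a)=+1.083e-01  f'(a)=-1.593e+00  a ← 27.186971 − (+1.083e-01/-1.593e+00) = 27.254945
iter 3: u=1.265403  f(a)=+4.461e-04  f'(a)=-1.580e+00  a ← 27.254945 − (+4.461e-04/-1.580e+00) = 27.255227
iter 4: u=1.265390  f(a)=+7.641e-09  f'(a)=-1.580e+00  a ← 27.255227 − (+7.641e-09/-1.580e+00) = 27.255227
iter 5: u=1.265390  f(a)=+1.421e-14  f'(a)=-1.580e+00  a ← 27.255227 − (+1.421e-14/-1.580e+00) = 27.255227
converged: |Δa| < 1e-12 after 5 iterations
sag = a·(cosh(S/(2a)) − 1) = 27.255227·(cosh(1.265390) − 1) = 24.892267
T_max/T_min = cosh(S/(2a)) = 1.913302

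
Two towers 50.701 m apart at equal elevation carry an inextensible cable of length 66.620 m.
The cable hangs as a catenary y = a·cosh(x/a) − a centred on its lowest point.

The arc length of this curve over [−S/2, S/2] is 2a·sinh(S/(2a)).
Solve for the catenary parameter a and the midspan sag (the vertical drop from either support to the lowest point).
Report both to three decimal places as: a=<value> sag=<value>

seed: a₀ = √(S³/(24(L−S))) = √(50.701³/(24·15.919)) = 18.469761
iter 1: u=1.372541  f(a)=+1.569e+00  f'(a)=-2.071e+00  a ← 18.469761 − (+1.569e+00/-2.071e+00) = 19.227073
iter 2: u=1.318479  f(a)=+1.016e-01  f'(a)=-1.811e+00  a ← 19.227073 − (+1.016e-01/-1.811e+00) = 19.283201
iter 3: u=1.314642  f(a)=+4.920e-04  f'(a)=-1.793e+00  a ← 19.283201 − (+4.920e-04/-1.793e+00) = 19.283475
iter 4: u=1.314623  f(a)=+1.166e-08  f'(a)=-1.793e+00  a ← 19.283475 − (+1.166e-08/-1.793e+00) = 19.283475
iter 5: u=1.314623  f(a)=-1.421e-14  f'(a)=-1.793e+00  a ← 19.283475 − (-1.421e-14/-1.793e+00) = 19.283475
converged: |Δa| < 1e-12 after 5 iterations
sag = a·(cosh(S/(2a)) − 1) = 19.283475·(cosh(1.314623) − 1) = 19.205595
T_max/T_min = cosh(S/(2a)) = 1.995961

a=19.283 sag=19.206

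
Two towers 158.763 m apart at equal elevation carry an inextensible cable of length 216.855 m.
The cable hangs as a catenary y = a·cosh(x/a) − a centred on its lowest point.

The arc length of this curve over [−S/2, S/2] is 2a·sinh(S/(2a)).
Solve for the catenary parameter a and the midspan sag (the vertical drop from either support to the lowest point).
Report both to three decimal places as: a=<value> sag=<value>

a=56.298 sag=65.874

seed: a₀ = √(S³/(24(L−S))) = √(158.763³/(24·58.092)) = 53.574751
iter 1: u=1.481696  f(a)=+6.721e+00  f'(a)=-2.684e+00  a ← 53.574751 − (+6.721e+00/-2.684e+00) = 56.079020
iter 2: u=1.415529  f(a)=+4.999e-01  f'(a)=-2.298e+00  a ← 56.079020 − (+4.999e-01/-2.298e+00) = 56.296584
iter 3: u=1.410059  f(a)=+3.258e-03  f'(a)=-2.268e+00  a ← 56.296584 − (+3.258e-03/-2.268e+00) = 56.298021
iter 4: u=1.410023  f(a)=+1.404e-07  f'(a)=-2.268e+00  a ← 56.298021 − (+1.404e-07/-2.268e+00) = 56.298021
iter 5: u=1.410023  f(a)=+0.000e+00  f'(a)=-2.268e+00  a ← 56.298021 − (+0.000e+00/-2.268e+00) = 56.298021
converged: |Δa| < 1e-12 after 5 iterations
sag = a·(cosh(S/(2a)) − 1) = 56.298021·(cosh(1.410023) − 1) = 65.873948
T_max/T_min = cosh(S/(2a)) = 2.170093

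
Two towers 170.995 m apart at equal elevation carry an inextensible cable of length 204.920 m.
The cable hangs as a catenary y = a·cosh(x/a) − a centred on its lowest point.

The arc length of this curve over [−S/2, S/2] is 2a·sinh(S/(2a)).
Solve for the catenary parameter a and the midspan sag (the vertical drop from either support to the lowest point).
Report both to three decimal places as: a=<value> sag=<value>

a=80.596 sag=49.764

seed: a₀ = √(S³/(24(L−S))) = √(170.995³/(24·33.925)) = 78.362732
iter 1: u=1.091048  f(a)=+2.077e+00  f'(a)=-9.734e-01  a ← 78.362732 − (+2.077e+00/-9.734e-01) = 80.496891
iter 2: u=1.062122  f(a)=+8.789e-02  f'(a)=-8.926e-01  a ← 80.496891 − (+8.789e-02/-8.926e-01) = 80.595354
iter 3: u=1.060824  f(a)=+1.727e-04  f'(a)=-8.891e-01  a ← 80.595354 − (+1.727e-04/-8.891e-01) = 80.595548
iter 4: u=1.060822  f(a)=+6.698e-10  f'(a)=-8.891e-01  a ← 80.595548 − (+6.698e-10/-8.891e-01) = 80.595548
iter 5: u=1.060822  f(a)=+0.000e+00  f'(a)=-8.891e-01  a ← 80.595548 − (+0.000e+00/-8.891e-01) = 80.595548
converged: |Δa| < 1e-12 after 5 iterations
sag = a·(cosh(S/(2a)) − 1) = 80.595548·(cosh(1.060822) − 1) = 49.764315
T_max/T_min = cosh(S/(2a)) = 1.617457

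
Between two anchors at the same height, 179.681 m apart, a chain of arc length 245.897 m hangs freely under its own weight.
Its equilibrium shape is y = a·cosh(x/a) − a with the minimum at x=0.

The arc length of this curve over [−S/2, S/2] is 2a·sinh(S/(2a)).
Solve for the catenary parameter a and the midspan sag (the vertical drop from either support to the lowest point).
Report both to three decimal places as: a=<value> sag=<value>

a=63.510 sag=74.873

seed: a₀ = √(S³/(24(L−S))) = √(179.681³/(24·66.216)) = 60.417972
iter 1: u=1.486983  f(a)=+7.718e+00  f'(a)=-2.716e+00  a ← 60.417972 − (+7.718e+00/-2.716e+00) = 63.259173
iter 2: u=1.420197  f(a)=+5.778e-01  f'(a)=-2.324e+00  a ← 63.259173 − (+5.778e-01/-2.324e+00) = 63.507843
iter 3: u=1.414636  f(a)=+3.818e-03  f'(a)=-2.293e+00  a ← 63.507843 − (+3.818e-03/-2.293e+00) = 63.509508
iter 4: u=1.414599  f(a)=+1.691e-07  f'(a)=-2.293e+00  a ← 63.509508 − (+1.691e-07/-2.293e+00) = 63.509508
iter 5: u=1.414599  f(a)=+0.000e+00  f'(a)=-2.293e+00  a ← 63.509508 − (+0.000e+00/-2.293e+00) = 63.509508
converged: |Δa| < 1e-12 after 5 iterations
sag = a·(cosh(S/(2a)) − 1) = 63.509508·(cosh(1.414599) − 1) = 74.873263
T_max/T_min = cosh(S/(2a)) = 2.178930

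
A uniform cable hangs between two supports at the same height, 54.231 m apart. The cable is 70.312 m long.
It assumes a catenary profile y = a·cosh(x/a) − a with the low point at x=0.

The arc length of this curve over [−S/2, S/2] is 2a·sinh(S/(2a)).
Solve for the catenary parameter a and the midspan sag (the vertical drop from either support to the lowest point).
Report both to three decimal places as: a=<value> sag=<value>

seed: a₀ = √(S³/(24(L−S))) = √(54.231³/(24·16.081)) = 20.328684
iter 1: u=1.333854  f(a)=+1.493e+00  f'(a)=-1.882e+00  a ← 20.328684 − (+1.493e+00/-1.882e+00) = 21.121780
iter 2: u=1.283770  f(a)=+9.180e-02  f'(a)=-1.657e+00  a ← 21.121780 − (+9.180e-02/-1.657e+00) = 21.177178
iter 3: u=1.280411  f(a)=+3.975e-04  f'(a)=-1.643e+00  a ← 21.177178 − (+3.975e-04/-1.643e+00) = 21.177420
iter 4: u=1.280397  f(a)=+7.526e-09  f'(a)=-1.643e+00  a ← 21.177420 − (+7.526e-09/-1.643e+00) = 21.177420
iter 5: u=1.280397  f(a)=+2.842e-14  f'(a)=-1.643e+00  a ← 21.177420 − (+2.842e-14/-1.643e+00) = 21.177420
converged: |Δa| < 1e-12 after 5 iterations
sag = a·(cosh(S/(2a)) − 1) = 21.177420·(cosh(1.280397) − 1) = 19.864357
T_max/T_min = cosh(S/(2a)) = 1.937997

a=21.177 sag=19.864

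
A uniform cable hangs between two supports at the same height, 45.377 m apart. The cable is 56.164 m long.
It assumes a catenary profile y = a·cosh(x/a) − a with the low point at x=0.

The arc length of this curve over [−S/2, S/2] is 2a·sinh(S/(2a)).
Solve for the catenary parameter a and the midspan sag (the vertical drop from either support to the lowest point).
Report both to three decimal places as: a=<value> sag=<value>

seed: a₀ = √(S³/(24(L−S))) = √(45.377³/(24·10.787)) = 18.997555
iter 1: u=1.194285  f(a)=+7.959e-01  f'(a)=-1.306e+00  a ← 18.997555 − (+7.959e-01/-1.306e+00) = 19.606967
iter 2: u=1.157165  f(a)=+3.990e-02  f'(a)=-1.178e+00  a ← 19.606967 − (+3.990e-02/-1.178e+00) = 19.640838
iter 3: u=1.155170  f(a)=+1.120e-04  f'(a)=-1.171e+00  a ← 19.640838 − (+1.120e-04/-1.171e+00) = 19.640934
iter 4: u=1.155164  f(a)=+8.881e-10  f'(a)=-1.171e+00  a ← 19.640934 − (+8.881e-10/-1.171e+00) = 19.640934
iter 5: u=1.155164  f(a)=+0.000e+00  f'(a)=-1.171e+00  a ← 19.640934 − (+0.000e+00/-1.171e+00) = 19.640934
converged: |Δa| < 1e-12 after 5 iterations
sag = a·(cosh(S/(2a)) − 1) = 19.640934·(cosh(1.155164) − 1) = 14.628075
T_max/T_min = cosh(S/(2a)) = 1.744775

a=19.641 sag=14.628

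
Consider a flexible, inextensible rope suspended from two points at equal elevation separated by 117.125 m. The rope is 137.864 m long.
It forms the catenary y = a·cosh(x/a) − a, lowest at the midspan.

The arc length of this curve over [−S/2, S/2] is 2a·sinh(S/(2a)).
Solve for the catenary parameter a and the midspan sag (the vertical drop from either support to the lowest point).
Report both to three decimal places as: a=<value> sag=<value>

seed: a₀ = √(S³/(24(L−S))) = √(117.125³/(24·20.739)) = 56.816553
iter 1: u=1.030730  f(a)=+1.130e+00  f'(a)=-8.106e-01  a ← 56.816553 − (+1.130e+00/-8.106e-01) = 58.210519
iter 2: u=1.006047  f(a)=+4.292e-02  f'(a)=-7.501e-01  a ← 58.210519 − (+4.292e-02/-7.501e-01) = 58.267741
iter 3: u=1.005059  f(a)=+6.734e-05  f'(a)=-7.477e-01  a ← 58.267741 − (+6.734e-05/-7.477e-01) = 58.267831
iter 4: u=1.005057  f(a)=+1.664e-10  f'(a)=-7.477e-01  a ← 58.267831 − (+1.664e-10/-7.477e-01) = 58.267831
iter 5: u=1.005057  f(a)=+5.684e-14  f'(a)=-7.477e-01  a ← 58.267831 − (+5.684e-14/-7.477e-01) = 58.267831
converged: |Δa| < 1e-12 after 5 iterations
sag = a·(cosh(S/(2a)) − 1) = 58.267831·(cosh(1.005057) − 1) = 31.991577
T_max/T_min = cosh(S/(2a)) = 1.549044

a=58.268 sag=31.992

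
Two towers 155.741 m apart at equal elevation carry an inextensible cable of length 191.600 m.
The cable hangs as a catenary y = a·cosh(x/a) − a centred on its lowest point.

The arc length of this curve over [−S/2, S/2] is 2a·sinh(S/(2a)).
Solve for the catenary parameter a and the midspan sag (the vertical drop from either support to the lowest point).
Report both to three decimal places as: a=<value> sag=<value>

seed: a₀ = √(S³/(24(L−S))) = √(155.741³/(24·35.859)) = 66.252112
iter 1: u=1.175366  f(a)=+2.560e+00  f'(a)=-1.240e+00  a ← 66.252112 − (+2.560e+00/-1.240e+00) = 68.317258
iter 2: u=1.139836  f(a)=+1.246e-01  f'(a)=-1.122e+00  a ← 68.317258 − (+1.246e-01/-1.122e+00) = 68.428321
iter 3: u=1.137986  f(a)=+3.284e-04  f'(a)=-1.116e+00  a ← 68.428321 − (+3.284e-04/-1.116e+00) = 68.428615
iter 4: u=1.137982  f(a)=+2.295e-09  f'(a)=-1.116e+00  a ← 68.428615 − (+2.295e-09/-1.116e+00) = 68.428615
iter 5: u=1.137982  f(a)=+2.842e-14  f'(a)=-1.116e+00  a ← 68.428615 − (+2.842e-14/-1.116e+00) = 68.428615
converged: |Δa| < 1e-12 after 5 iterations
sag = a·(cosh(S/(2a)) − 1) = 68.428615·(cosh(1.137982) − 1) = 49.300376
T_max/T_min = cosh(S/(2a)) = 1.720464

a=68.429 sag=49.300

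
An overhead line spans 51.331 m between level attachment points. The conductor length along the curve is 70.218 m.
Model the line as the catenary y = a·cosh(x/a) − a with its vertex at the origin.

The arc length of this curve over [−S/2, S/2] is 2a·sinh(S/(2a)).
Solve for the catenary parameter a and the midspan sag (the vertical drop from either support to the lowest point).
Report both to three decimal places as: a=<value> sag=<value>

seed: a₀ = √(S³/(24(L−S))) = √(51.331³/(24·18.887)) = 17.273585
iter 1: u=1.485824  f(a)=+2.198e+00  f'(a)=-2.709e+00  a ← 17.273585 − (+2.198e+00/-2.709e+00) = 18.084818
iter 2: u=1.419174  f(a)=+1.643e-01  f'(a)=-2.318e+00  a ← 18.084818 − (+1.643e-01/-2.318e+00) = 18.155705
iter 3: u=1.413633  f(a)=+1.082e-03  f'(a)=-2.288e+00  a ← 18.155705 − (+1.082e-03/-2.288e+00) = 18.156178
iter 4: u=1.413596  f(a)=+4.766e-08  f'(a)=-2.287e+00  a ← 18.156178 − (+4.766e-08/-2.287e+00) = 18.156178
iter 5: u=1.413596  f(a)=+0.000e+00  f'(a)=-2.287e+00  a ← 18.156178 − (+0.000e+00/-2.287e+00) = 18.156178
converged: |Δa| < 1e-12 after 5 iterations
sag = a·(cosh(S/(2a)) − 1) = 18.156178·(cosh(1.413596) − 1) = 21.369620
T_max/T_min = cosh(S/(2a)) = 2.176989

a=18.156 sag=21.370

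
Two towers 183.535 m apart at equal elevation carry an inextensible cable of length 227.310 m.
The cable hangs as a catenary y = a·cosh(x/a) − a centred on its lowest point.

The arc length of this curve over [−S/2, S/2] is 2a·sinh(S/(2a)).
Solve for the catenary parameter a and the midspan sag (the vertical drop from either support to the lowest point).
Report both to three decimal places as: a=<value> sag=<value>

a=79.318 sag=59.278

seed: a₀ = √(S³/(24(L−S))) = √(183.535³/(24·43.775)) = 76.711354
iter 1: u=1.196270  f(a)=+3.241e+00  f'(a)=-1.313e+00  a ← 76.711354 − (+3.241e+00/-1.313e+00) = 79.179475
iter 2: u=1.158981  f(a)=+1.630e-01  f'(a)=-1.184e+00  a ← 79.179475 − (+1.630e-01/-1.184e+00) = 79.317125
iter 3: u=1.156970  f(a)=+4.605e-04  f'(a)=-1.177e+00  a ← 79.317125 − (+4.605e-04/-1.177e+00) = 79.317516
iter 4: u=1.156964  f(a)=+3.700e-09  f'(a)=-1.177e+00  a ← 79.317516 − (+3.700e-09/-1.177e+00) = 79.317516
iter 5: u=1.156964  f(a)=-2.842e-14  f'(a)=-1.177e+00  a ← 79.317516 − (-2.842e-14/-1.177e+00) = 79.317516
converged: |Δa| < 1e-12 after 5 iterations
sag = a·(cosh(S/(2a)) − 1) = 79.317516·(cosh(1.156964) − 1) = 59.278037
T_max/T_min = cosh(S/(2a)) = 1.747351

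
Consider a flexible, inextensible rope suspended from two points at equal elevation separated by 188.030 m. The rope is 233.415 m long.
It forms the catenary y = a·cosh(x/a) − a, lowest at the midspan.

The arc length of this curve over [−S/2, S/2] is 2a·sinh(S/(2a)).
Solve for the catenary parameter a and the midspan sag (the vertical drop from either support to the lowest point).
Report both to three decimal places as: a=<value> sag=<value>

a=80.807 sag=61.145

seed: a₀ = √(S³/(24(L−S))) = √(188.030³/(24·45.385)) = 78.123003
iter 1: u=1.203423  f(a)=+3.402e+00  f'(a)=-1.339e+00  a ← 78.123003 − (+3.402e+00/-1.339e+00) = 80.663540
iter 2: u=1.165520  f(a)=+1.730e-01  f'(a)=-1.206e+00  a ← 80.663540 − (+1.730e-01/-1.206e+00) = 80.806983
iter 3: u=1.163451  f(a)=+5.004e-04  f'(a)=-1.199e+00  a ← 80.806983 − (+5.004e-04/-1.199e+00) = 80.807400
iter 4: u=1.163445  f(a)=+4.214e-09  f'(a)=-1.199e+00  a ← 80.807400 − (+4.214e-09/-1.199e+00) = 80.807400
iter 5: u=1.163445  f(a)=+2.842e-14  f'(a)=-1.199e+00  a ← 80.807400 − (+2.842e-14/-1.199e+00) = 80.807400
converged: |Δa| < 1e-12 after 5 iterations
sag = a·(cosh(S/(2a)) − 1) = 80.807400·(cosh(1.163445) − 1) = 61.144974
T_max/T_min = cosh(S/(2a)) = 1.756675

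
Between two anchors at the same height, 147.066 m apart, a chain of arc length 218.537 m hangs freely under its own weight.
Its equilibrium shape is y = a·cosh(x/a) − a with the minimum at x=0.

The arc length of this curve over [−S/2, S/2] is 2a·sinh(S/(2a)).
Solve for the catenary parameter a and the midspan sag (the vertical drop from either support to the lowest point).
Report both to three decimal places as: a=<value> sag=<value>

seed: a₀ = √(S³/(24(L−S))) = √(147.066³/(24·71.471)) = 43.062364
iter 1: u=1.707593  f(a)=+1.117e+01  f'(a)=-4.394e+00  a ← 43.062364 − (+1.117e+01/-4.394e+00) = 45.605419
iter 2: u=1.612374  f(a)=+1.066e+00  f'(a)=-3.592e+00  a ← 45.605419 − (+1.066e+00/-3.592e+00) = 45.902284
iter 3: u=1.601946  f(a)=+1.197e-02  f'(a)=-3.512e+00  a ← 45.902284 − (+1.197e-02/-3.512e+00) = 45.905694
iter 4: u=1.601827  f(a)=+1.547e-06  f'(a)=-3.511e+00  a ← 45.905694 − (+1.547e-06/-3.511e+00) = 45.905694
iter 5: u=1.601827  f(a)=+2.842e-14  f'(a)=-3.511e+00  a ← 45.905694 − (+2.842e-14/-3.511e+00) = 45.905694
converged: |Δa| < 1e-12 after 5 iterations
sag = a·(cosh(S/(2a)) − 1) = 45.905694·(cosh(1.601827) − 1) = 72.614084
T_max/T_min = cosh(S/(2a)) = 2.581810

a=45.906 sag=72.614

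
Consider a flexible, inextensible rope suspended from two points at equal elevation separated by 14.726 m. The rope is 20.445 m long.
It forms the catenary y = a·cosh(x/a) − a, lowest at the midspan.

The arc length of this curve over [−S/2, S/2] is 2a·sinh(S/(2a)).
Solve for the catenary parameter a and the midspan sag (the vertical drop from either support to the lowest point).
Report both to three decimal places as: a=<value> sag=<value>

a=5.083 sag=6.334

seed: a₀ = √(S³/(24(L−S))) = √(14.726³/(24·5.719)) = 4.823492
iter 1: u=1.526488  f(a)=+7.045e-01  f'(a)=-2.972e+00  a ← 4.823492 − (+7.045e-01/-2.972e+00) = 5.060546
iter 2: u=1.454981  f(a)=+5.527e-02  f'(a)=-2.522e+00  a ← 5.060546 − (+5.527e-02/-2.522e+00) = 5.082457
iter 3: u=1.448709  f(a)=+4.041e-04  f'(a)=-2.486e+00  a ← 5.082457 − (+4.041e-04/-2.486e+00) = 5.082619
iter 4: u=1.448663  f(a)=+2.195e-08  f'(a)=-2.485e+00  a ← 5.082619 − (+2.195e-08/-2.485e+00) = 5.082619
iter 5: u=1.448663  f(a)=+0.000e+00  f'(a)=-2.485e+00  a ← 5.082619 − (+0.000e+00/-2.485e+00) = 5.082619
converged: |Δa| < 1e-12 after 5 iterations
sag = a·(cosh(S/(2a)) − 1) = 5.082619·(cosh(1.448663) − 1) = 6.333708
T_max/T_min = cosh(S/(2a)) = 2.246150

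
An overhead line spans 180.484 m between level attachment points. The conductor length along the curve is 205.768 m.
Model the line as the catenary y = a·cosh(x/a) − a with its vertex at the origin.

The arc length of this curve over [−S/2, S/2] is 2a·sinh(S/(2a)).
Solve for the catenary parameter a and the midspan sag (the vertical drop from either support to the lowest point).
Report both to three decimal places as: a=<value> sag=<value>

seed: a₀ = √(S³/(24(L−S))) = √(180.484³/(24·25.284)) = 98.430468
iter 1: u=0.916810  f(a)=+1.084e+00  f'(a)=-5.582e-01  a ← 98.430468 − (+1.084e+00/-5.582e-01) = 100.372504
iter 2: u=0.899071  f(a)=+3.292e-02  f'(a)=-5.248e-01  a ← 100.372504 − (+3.292e-02/-5.248e-01) = 100.435225
iter 3: u=0.898509  f(a)=+3.245e-05  f'(a)=-5.238e-01  a ← 100.435225 − (+3.245e-05/-5.238e-01) = 100.435287
iter 4: u=0.898509  f(a)=+3.163e-11  f'(a)=-5.238e-01  a ← 100.435287 − (+3.163e-11/-5.238e-01) = 100.435287
converged: |Δa| < 1e-12 after 4 iterations
sag = a·(cosh(S/(2a)) − 1) = 100.435287·(cosh(0.898509) − 1) = 43.343586
T_max/T_min = cosh(S/(2a)) = 1.431557

a=100.435 sag=43.344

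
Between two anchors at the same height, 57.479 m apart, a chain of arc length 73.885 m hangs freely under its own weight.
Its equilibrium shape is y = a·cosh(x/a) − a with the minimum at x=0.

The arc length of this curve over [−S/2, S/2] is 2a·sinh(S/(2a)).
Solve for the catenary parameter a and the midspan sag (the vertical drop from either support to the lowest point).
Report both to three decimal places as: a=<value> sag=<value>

seed: a₀ = √(S³/(24(L−S))) = √(57.479³/(24·16.406)) = 21.961239
iter 1: u=1.308647  f(a)=+1.463e+00  f'(a)=-1.766e+00  a ← 21.961239 − (+1.463e+00/-1.766e+00) = 22.789880
iter 2: u=1.261064  f(a)=+8.691e-02  f'(a)=-1.562e+00  a ← 22.789880 − (+8.691e-02/-1.562e+00) = 22.845518
iter 3: u=1.257993  f(a)=+3.493e-04  f'(a)=-1.549e+00  a ← 22.845518 − (+3.493e-04/-1.549e+00) = 22.845744
iter 4: u=1.257981  f(a)=+5.692e-09  f'(a)=-1.549e+00  a ← 22.845744 − (+5.692e-09/-1.549e+00) = 22.845744
iter 5: u=1.257981  f(a)=+0.000e+00  f'(a)=-1.549e+00  a ← 22.845744 − (+0.000e+00/-1.549e+00) = 22.845744
converged: |Δa| < 1e-12 after 5 iterations
sag = a·(cosh(S/(2a)) − 1) = 22.845744·(cosh(1.257981) − 1) = 20.590144
T_max/T_min = cosh(S/(2a)) = 1.901268

a=22.846 sag=20.590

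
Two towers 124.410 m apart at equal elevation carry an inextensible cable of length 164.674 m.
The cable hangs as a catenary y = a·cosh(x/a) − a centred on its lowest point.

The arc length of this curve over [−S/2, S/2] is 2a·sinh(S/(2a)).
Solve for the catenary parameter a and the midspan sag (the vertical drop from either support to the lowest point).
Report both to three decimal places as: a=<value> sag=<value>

a=46.663 sag=47.978

seed: a₀ = √(S³/(24(L−S))) = √(124.410³/(24·40.264)) = 44.639452
iter 1: u=1.393498  f(a)=+4.095e+00  f'(a)=-2.179e+00  a ← 44.639452 − (+4.095e+00/-2.179e+00) = 46.518370
iter 2: u=1.337214  f(a)=+2.727e-01  f'(a)=-1.898e+00  a ← 46.518370 − (+2.727e-01/-1.898e+00) = 46.662072
iter 3: u=1.333096  f(a)=+1.401e-03  f'(a)=-1.878e+00  a ← 46.662072 − (+1.401e-03/-1.878e+00) = 46.662818
iter 4: u=1.333074  f(a)=+3.737e-08  f'(a)=-1.878e+00  a ← 46.662818 − (+3.737e-08/-1.878e+00) = 46.662818
iter 5: u=1.333074  f(a)=+0.000e+00  f'(a)=-1.878e+00  a ← 46.662818 − (+0.000e+00/-1.878e+00) = 46.662818
converged: |Δa| < 1e-12 after 5 iterations
sag = a·(cosh(S/(2a)) − 1) = 46.662818·(cosh(1.333074) − 1) = 47.977555
T_max/T_min = cosh(S/(2a)) = 2.028175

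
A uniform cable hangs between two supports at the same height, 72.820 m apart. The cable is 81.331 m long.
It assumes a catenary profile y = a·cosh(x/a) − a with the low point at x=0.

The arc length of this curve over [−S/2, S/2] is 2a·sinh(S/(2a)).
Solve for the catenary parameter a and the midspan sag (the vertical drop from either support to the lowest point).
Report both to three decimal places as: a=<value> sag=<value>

seed: a₀ = √(S³/(24(L−S))) = √(72.820³/(24·8.511)) = 43.479055
iter 1: u=0.837415  f(a)=+3.035e-01  f'(a)=-4.196e-01  a ← 43.479055 − (+3.035e-01/-4.196e-01) = 44.202168
iter 2: u=0.823715  f(a)=+7.736e-03  f'(a)=-3.985e-01  a ← 44.202168 − (+7.736e-03/-3.985e-01) = 44.221580
iter 3: u=0.823354  f(a)=+5.319e-06  f'(a)=-3.980e-01  a ← 44.221580 − (+5.319e-06/-3.980e-01) = 44.221594
iter 4: u=0.823353  f(a)=+2.515e-12  f'(a)=-3.980e-01  a ← 44.221594 − (+2.515e-12/-3.980e-01) = 44.221594
converged: |Δa| < 1e-12 after 4 iterations
sag = a·(cosh(S/(2a)) − 1) = 44.221594·(cosh(0.823353) − 1) = 15.855292
T_max/T_min = cosh(S/(2a)) = 1.358542

a=44.222 sag=15.855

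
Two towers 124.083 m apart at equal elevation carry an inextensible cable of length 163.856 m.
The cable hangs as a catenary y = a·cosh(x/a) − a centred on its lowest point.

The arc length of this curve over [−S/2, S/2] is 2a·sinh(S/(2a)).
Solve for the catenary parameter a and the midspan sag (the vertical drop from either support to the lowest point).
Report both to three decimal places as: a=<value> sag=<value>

seed: a₀ = √(S³/(24(L−S))) = √(124.083³/(24·39.773)) = 44.737183
iter 1: u=1.386799  f(a)=+4.004e+00  f'(a)=-2.144e+00  a ← 44.737183 − (+4.004e+00/-2.144e+00) = 46.604619
iter 2: u=1.331231  f(a)=+2.644e-01  f'(a)=-1.870e+00  a ← 46.604619 − (+2.644e-01/-1.870e+00) = 46.746022
iter 3: u=1.327204  f(a)=+1.333e-03  f'(a)=-1.851e+00  a ← 46.746022 − (+1.333e-03/-1.851e+00) = 46.746742
iter 4: u=1.327183  f(a)=+3.423e-08  f'(a)=-1.851e+00  a ← 46.746742 − (+3.423e-08/-1.851e+00) = 46.746742
iter 5: u=1.327183  f(a)=-2.842e-14  f'(a)=-1.851e+00  a ← 46.746742 − (-2.842e-14/-1.851e+00) = 46.746742
converged: |Δa| < 1e-12 after 5 iterations
sag = a·(cosh(S/(2a)) − 1) = 46.746742·(cosh(1.327183) − 1) = 47.579580
T_max/T_min = cosh(S/(2a)) = 2.017816

a=46.747 sag=47.580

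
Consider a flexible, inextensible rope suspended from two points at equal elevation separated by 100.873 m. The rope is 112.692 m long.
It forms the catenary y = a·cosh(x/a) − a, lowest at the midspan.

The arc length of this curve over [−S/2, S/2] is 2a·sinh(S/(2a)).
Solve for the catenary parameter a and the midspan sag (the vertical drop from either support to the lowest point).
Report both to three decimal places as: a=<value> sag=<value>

seed: a₀ = √(S³/(24(L−S))) = √(100.873³/(24·11.819)) = 60.154264
iter 1: u=0.838453  f(a)=+4.225e-01  f'(a)=-4.213e-01  a ← 60.154264 − (+4.225e-01/-4.213e-01) = 61.157059
iter 2: u=0.824704  f(a)=+1.080e-02  f'(a)=-4.000e-01  a ← 61.157059 − (+1.080e-02/-4.000e-01) = 61.184048
iter 3: u=0.824341  f(a)=+7.460e-06  f'(a)=-3.994e-01  a ← 61.184048 − (+7.460e-06/-3.994e-01) = 61.184067
iter 4: u=0.824340  f(a)=+3.567e-12  f'(a)=-3.994e-01  a ← 61.184067 − (+3.567e-12/-3.994e-01) = 61.184067
converged: |Δa| < 1e-12 after 4 iterations
sag = a·(cosh(S/(2a)) − 1) = 61.184067·(cosh(0.824340) − 1) = 21.992623
T_max/T_min = cosh(S/(2a)) = 1.359450

a=61.184 sag=21.993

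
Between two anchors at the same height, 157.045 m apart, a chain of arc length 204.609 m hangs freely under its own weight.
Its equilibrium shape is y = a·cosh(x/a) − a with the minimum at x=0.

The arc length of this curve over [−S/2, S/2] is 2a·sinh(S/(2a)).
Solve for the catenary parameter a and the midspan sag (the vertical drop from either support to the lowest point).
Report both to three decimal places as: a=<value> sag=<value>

seed: a₀ = √(S³/(24(L−S))) = √(157.045³/(24·47.564)) = 58.249388
iter 1: u=1.348040  f(a)=+4.513e+00  f'(a)=-1.950e+00  a ← 58.249388 − (+4.513e+00/-1.950e+00) = 60.564217
iter 2: u=1.296516  f(a)=+2.830e-01  f'(a)=-1.712e+00  a ← 60.564217 − (+2.830e-01/-1.712e+00) = 60.729491
iter 3: u=1.292988  f(a)=+1.277e-03  f'(a)=-1.697e+00  a ← 60.729491 − (+1.277e-03/-1.697e+00) = 60.730244
iter 4: u=1.292972  f(a)=+2.627e-08  f'(a)=-1.697e+00  a ← 60.730244 − (+2.627e-08/-1.697e+00) = 60.730244
iter 5: u=1.292972  f(a)=-2.842e-14  f'(a)=-1.697e+00  a ← 60.730244 − (-2.842e-14/-1.697e+00) = 60.730244
converged: |Δa| < 1e-12 after 5 iterations
sag = a·(cosh(S/(2a)) − 1) = 60.730244·(cosh(1.292972) − 1) = 58.241909
T_max/T_min = cosh(S/(2a)) = 1.959026

a=60.730 sag=58.242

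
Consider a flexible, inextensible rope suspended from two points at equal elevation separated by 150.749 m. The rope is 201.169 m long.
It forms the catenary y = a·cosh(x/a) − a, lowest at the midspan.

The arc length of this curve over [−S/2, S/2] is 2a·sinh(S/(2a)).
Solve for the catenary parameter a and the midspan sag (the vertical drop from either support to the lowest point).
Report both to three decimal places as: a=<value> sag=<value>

a=55.695 sag=59.280

seed: a₀ = √(S³/(24(L−S))) = √(150.749³/(24·50.420)) = 53.207716
iter 1: u=1.416608  f(a)=+5.308e+00  f'(a)=-2.304e+00  a ← 53.207716 − (+5.308e+00/-2.304e+00) = 55.511560
iter 2: u=1.357816  f(a)=+3.642e-01  f'(a)=-1.998e+00  a ← 55.511560 − (+3.642e-01/-1.998e+00) = 55.693879
iter 3: u=1.353371  f(a)=+1.994e-03  f'(a)=-1.976e+00  a ← 55.693879 − (+1.994e-03/-1.976e+00) = 55.694888
iter 4: u=1.353347  f(a)=+6.050e-08  f'(a)=-1.976e+00  a ← 55.694888 − (+6.050e-08/-1.976e+00) = 55.694888
iter 5: u=1.353347  f(a)=+2.842e-14  f'(a)=-1.976e+00  a ← 55.694888 − (+2.842e-14/-1.976e+00) = 55.694888
converged: |Δa| < 1e-12 after 5 iterations
sag = a·(cosh(S/(2a)) − 1) = 55.694888·(cosh(1.353347) − 1) = 59.279727
T_max/T_min = cosh(S/(2a)) = 2.064366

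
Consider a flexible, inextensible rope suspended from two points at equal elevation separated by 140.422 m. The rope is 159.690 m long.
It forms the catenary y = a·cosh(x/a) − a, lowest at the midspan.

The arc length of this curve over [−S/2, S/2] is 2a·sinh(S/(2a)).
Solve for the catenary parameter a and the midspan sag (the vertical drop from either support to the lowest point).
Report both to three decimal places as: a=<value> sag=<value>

seed: a₀ = √(S³/(24(L−S))) = √(140.422³/(24·19.268)) = 77.380012
iter 1: u=0.907353  f(a)=+8.089e-01  f'(a)=-5.402e-01  a ← 77.380012 − (+8.089e-01/-5.402e-01) = 78.877295
iter 2: u=0.890129  f(a)=+2.407e-02  f'(a)=-5.085e-01  a ← 78.877295 − (+2.407e-02/-5.085e-01) = 78.924638
iter 3: u=0.889595  f(a)=+2.278e-05  f'(a)=-5.075e-01  a ← 78.924638 − (+2.278e-05/-5.075e-01) = 78.924683
iter 4: u=0.889595  f(a)=+2.041e-11  f'(a)=-5.075e-01  a ← 78.924683 − (+2.041e-11/-5.075e-01) = 78.924683
converged: |Δa| < 1e-12 after 4 iterations
sag = a·(cosh(S/(2a)) − 1) = 78.924683·(cosh(0.889595) − 1) = 33.344323
T_max/T_min = cosh(S/(2a)) = 1.422483

a=78.925 sag=33.344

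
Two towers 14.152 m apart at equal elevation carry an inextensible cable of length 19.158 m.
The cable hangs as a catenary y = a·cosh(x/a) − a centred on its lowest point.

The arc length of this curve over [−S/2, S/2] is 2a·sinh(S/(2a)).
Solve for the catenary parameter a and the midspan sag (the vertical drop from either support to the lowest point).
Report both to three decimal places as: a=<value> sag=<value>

seed: a₀ = √(S³/(24(L−S))) = √(14.152³/(24·5.006)) = 4.857085
iter 1: u=1.456841  f(a)=+5.589e-01  f'(a)=-2.533e+00  a ← 4.857085 − (+5.589e-01/-2.533e+00) = 5.077699
iter 2: u=1.393544  f(a)=+4.033e-02  f'(a)=-2.180e+00  a ← 5.077699 − (+4.033e-02/-2.180e+00) = 5.096204
iter 3: u=1.388485  f(a)=+2.462e-04  f'(a)=-2.153e+00  a ← 5.096204 − (+2.462e-04/-2.153e+00) = 5.096318
iter 4: u=1.388453  f(a)=+9.296e-09  f'(a)=-2.153e+00  a ← 5.096318 − (+9.296e-09/-2.153e+00) = 5.096318
iter 5: u=1.388453  f(a)=+3.553e-15  f'(a)=-2.153e+00  a ← 5.096318 − (+3.553e-15/-2.153e+00) = 5.096318
converged: |Δa| < 1e-12 after 5 iterations
sag = a·(cosh(S/(2a)) − 1) = 5.096318·(cosh(1.388453) − 1) = 5.754014
T_max/T_min = cosh(S/(2a)) = 2.129053

a=5.096 sag=5.754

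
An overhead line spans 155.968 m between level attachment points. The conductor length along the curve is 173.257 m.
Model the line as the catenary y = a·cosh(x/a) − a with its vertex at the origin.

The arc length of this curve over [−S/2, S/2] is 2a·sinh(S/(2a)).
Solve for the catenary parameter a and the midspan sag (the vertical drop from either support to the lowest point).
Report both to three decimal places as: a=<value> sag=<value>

a=97.174 sag=33.008

seed: a₀ = √(S³/(24(L−S))) = √(155.968³/(24·17.289)) = 95.623073
iter 1: u=0.815535  f(a)=+5.841e-01  f'(a)=-3.862e-01  a ← 95.623073 − (+5.841e-01/-3.862e-01) = 97.135446
iter 2: u=0.802838  f(a)=+1.415e-02  f'(a)=-3.677e-01  a ← 97.135446 − (+1.415e-02/-3.677e-01) = 97.173916
iter 3: u=0.802520  f(a)=+8.754e-06  f'(a)=-3.673e-01  a ← 97.173916 − (+8.754e-06/-3.673e-01) = 97.173940
iter 4: u=0.802520  f(a)=+3.354e-12  f'(a)=-3.673e-01  a ← 97.173940 − (+3.354e-12/-3.673e-01) = 97.173940
converged: |Δa| < 1e-12 after 4 iterations
sag = a·(cosh(S/(2a)) − 1) = 97.173940·(cosh(0.802520) − 1) = 33.007747
T_max/T_min = cosh(S/(2a)) = 1.339677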